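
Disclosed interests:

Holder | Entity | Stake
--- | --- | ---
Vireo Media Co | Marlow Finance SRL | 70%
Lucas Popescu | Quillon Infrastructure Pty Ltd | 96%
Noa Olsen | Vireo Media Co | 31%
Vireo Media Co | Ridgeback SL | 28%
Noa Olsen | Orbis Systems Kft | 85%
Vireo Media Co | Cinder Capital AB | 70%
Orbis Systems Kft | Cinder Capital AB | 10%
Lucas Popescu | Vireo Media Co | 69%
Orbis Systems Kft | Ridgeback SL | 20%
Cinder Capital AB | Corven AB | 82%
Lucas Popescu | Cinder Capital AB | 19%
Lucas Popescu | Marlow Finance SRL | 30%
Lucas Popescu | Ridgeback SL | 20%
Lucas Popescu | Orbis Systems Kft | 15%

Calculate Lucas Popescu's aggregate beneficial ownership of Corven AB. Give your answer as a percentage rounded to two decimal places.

56.42%

Lucas reaches Corven along 3 paths.
Via Cinder: 19% × 82% = 15.58%.
Via Vireo → Cinder: 69% × 70% × 82% = 39.606%.
Via Orbis → Cinder: 15% × 10% × 82% = 1.23%.
Total: 15.58% + 39.606% + 1.23% = 56.416%.
Rounded: 56.42%.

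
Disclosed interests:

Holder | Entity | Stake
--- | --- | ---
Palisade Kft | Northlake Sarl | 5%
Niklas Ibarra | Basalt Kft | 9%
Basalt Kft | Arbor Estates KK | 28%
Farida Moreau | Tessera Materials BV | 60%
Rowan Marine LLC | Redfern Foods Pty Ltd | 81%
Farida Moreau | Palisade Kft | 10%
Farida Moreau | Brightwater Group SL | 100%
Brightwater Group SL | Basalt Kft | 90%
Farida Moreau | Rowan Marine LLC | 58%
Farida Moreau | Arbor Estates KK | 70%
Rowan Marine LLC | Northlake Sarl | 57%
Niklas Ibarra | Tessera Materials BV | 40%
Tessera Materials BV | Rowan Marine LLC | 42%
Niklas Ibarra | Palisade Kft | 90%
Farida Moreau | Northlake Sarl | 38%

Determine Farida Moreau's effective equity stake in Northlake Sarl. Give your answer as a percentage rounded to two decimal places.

85.92%

Farida reaches Northlake along 4 paths.
Via Palisade: 10% × 5% = 0.5%.
Via Tessera → Rowan: 60% × 42% × 57% = 14.364%.
Via Rowan: 58% × 57% = 33.06%.
Direct stake: 38% = 38%.
Total: 0.5% + 14.364% + 33.06% + 38% = 85.924%.
Rounded: 85.92%.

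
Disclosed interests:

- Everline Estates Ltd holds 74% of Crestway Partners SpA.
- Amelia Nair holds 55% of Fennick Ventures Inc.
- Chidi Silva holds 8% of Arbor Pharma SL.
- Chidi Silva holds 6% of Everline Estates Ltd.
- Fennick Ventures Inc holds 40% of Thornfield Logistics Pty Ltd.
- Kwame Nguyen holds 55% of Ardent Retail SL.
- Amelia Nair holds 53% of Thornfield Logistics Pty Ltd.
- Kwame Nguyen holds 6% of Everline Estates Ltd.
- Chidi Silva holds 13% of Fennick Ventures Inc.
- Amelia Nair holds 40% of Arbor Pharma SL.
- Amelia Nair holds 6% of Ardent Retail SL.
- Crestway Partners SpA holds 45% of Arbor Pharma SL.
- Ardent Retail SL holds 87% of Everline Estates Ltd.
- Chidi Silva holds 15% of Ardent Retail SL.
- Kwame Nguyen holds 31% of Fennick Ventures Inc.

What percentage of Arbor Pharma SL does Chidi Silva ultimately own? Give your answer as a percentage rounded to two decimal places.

14.34%

Chidi reaches Arbor along 3 paths.
Via Everline → Crestway: 6% × 74% × 45% = 1.998%.
Via Ardent → Everline → Crestway: 15% × 87% × 74% × 45% = 4.34565%.
Direct stake: 8% = 8%.
Total: 1.998% + 4.34565% + 8% = 14.34365%.
Rounded: 14.34%.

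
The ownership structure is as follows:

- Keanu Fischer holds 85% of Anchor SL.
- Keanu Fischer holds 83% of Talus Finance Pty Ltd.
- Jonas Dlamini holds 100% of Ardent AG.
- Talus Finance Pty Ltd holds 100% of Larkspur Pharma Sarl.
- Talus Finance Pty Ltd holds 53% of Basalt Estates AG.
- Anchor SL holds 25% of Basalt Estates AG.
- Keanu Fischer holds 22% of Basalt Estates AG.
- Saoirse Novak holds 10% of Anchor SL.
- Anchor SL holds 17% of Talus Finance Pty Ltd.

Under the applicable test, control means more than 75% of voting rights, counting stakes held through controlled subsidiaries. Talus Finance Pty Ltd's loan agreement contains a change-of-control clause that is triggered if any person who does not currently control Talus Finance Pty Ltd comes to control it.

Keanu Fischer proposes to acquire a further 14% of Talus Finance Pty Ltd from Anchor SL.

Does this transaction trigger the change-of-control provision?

The purchase adds only to Keanu's holdings (Anchor's stake shrinks), so Keanu is the only person who could newly come to control Talus.
Keanu holds 85% of Anchor, so Keanu controls Anchor.
Anchor and Keanu together hold 17% + 83% = 100% of Talus, so Keanu controls Talus.
So Keanu already controls Talus before the transaction.
After the purchase, Keanu's direct stake in Talus rises to 83% + 14% = 97%, and Anchor's stake falls to 3%.
Keanu controlled Talus already, so this is not a new person acquiring control; every other person's position is unchanged or reduced.
No new person acquires control, so the clause is not triggered.

No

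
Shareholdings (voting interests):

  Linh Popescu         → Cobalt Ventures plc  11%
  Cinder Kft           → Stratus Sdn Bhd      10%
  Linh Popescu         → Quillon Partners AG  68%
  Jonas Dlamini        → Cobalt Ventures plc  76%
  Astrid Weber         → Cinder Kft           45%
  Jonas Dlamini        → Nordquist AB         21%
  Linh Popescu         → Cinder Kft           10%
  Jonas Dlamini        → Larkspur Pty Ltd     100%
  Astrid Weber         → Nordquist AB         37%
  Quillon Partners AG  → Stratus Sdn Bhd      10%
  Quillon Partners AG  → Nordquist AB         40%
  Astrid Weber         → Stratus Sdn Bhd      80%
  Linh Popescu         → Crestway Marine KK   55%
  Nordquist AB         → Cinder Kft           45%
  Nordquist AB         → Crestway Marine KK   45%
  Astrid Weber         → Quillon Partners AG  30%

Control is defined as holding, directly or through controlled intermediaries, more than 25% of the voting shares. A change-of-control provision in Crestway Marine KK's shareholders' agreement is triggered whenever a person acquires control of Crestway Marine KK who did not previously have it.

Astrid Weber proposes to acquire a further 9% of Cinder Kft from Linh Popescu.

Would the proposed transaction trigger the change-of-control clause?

The purchase adds only to Astrid's holdings (Linh's stake shrinks), so Astrid is the only person who could newly come to control Crestway.
Astrid holds 30% of Quillon, so Astrid controls Quillon.
Astrid and Quillon together hold 37% + 40% = 77% of Nordquist, so Astrid controls Nordquist.
Nordquist holds 45% of Crestway, so Astrid controls Crestway.
So Astrid already controls Crestway before the transaction.
After the purchase, Astrid's direct stake in Cinder rises to 45% + 9% = 54%, and Linh's stake falls to 1%.
Astrid controlled Crestway already, so this is not a new person acquiring control; every other person's position is unchanged or reduced.
No new person acquires control, so the clause is not triggered.

No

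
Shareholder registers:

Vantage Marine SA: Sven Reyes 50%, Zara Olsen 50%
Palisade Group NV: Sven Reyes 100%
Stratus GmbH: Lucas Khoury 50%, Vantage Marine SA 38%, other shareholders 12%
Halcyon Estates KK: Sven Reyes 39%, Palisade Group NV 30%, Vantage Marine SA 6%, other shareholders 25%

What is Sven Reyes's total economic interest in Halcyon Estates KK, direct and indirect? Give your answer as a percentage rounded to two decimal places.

Sven reaches Halcyon along 3 paths.
Direct stake: 39% = 39%.
Via Palisade: 100% × 30% = 30%.
Via Vantage: 50% × 6% = 3%.
Total: 39% + 30% + 3% = 72%.
Rounded: 72.00%.

72.00%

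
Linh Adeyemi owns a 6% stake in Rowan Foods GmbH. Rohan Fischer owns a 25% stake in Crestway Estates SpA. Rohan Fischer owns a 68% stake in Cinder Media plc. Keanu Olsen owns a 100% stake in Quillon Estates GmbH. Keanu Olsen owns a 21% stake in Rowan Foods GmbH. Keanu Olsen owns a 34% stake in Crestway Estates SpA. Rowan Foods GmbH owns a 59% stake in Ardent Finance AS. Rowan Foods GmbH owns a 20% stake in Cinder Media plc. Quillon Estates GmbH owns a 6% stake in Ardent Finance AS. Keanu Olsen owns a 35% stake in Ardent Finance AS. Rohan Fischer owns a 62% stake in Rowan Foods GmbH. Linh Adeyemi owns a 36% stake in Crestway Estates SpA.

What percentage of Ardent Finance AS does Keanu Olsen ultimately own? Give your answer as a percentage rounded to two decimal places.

53.39%

Keanu reaches Ardent along 3 paths.
Via Rowan: 21% × 59% = 12.39%.
Via Quillon: 100% × 6% = 6%.
Direct stake: 35% = 35%.
Total: 12.39% + 6% + 35% = 53.39%.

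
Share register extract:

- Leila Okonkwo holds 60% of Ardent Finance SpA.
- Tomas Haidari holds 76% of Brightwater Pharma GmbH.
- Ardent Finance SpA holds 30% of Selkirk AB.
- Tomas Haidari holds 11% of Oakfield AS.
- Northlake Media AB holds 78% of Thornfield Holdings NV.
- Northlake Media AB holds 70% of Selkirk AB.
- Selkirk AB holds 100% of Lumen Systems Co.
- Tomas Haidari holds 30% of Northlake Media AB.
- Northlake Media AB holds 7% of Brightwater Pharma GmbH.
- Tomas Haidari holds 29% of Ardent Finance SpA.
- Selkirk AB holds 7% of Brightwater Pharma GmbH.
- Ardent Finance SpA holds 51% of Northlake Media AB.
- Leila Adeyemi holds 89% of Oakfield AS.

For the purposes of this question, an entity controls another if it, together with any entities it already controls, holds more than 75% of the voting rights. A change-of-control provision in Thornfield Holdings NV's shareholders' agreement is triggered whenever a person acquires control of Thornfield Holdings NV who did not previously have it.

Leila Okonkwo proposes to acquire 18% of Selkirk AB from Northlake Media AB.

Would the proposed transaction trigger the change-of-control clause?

The purchase adds only to Leila Okonkwo's holdings (Northlake's stake shrinks), so Leila Okonkwo is the only person who could newly come to control Thornfield.
Leila Okonkwo's largest direct stake is 60% in Ardent, which does not meet the threshold, so Leila Okonkwo controls no company.
Neither Leila Okonkwo nor any entity Leila Okonkwo controls holds any voting interest in Thornfield.
So before the transaction, Leila Okonkwo does not control Thornfield.
After the purchase, Leila Okonkwo holds 18% of Selkirk directly, and Northlake's stake falls to 52%.
Leila Okonkwo's side now holds 18% of Selkirk, not > 75%, so Leila Okonkwo still does not control Selkirk.
After the transaction, neither Leila Okonkwo nor any entity Leila Okonkwo controls holds a voting interest in Thornfield, so Leila Okonkwo still does not control it.
No new person acquires control, so the clause is not triggered.

No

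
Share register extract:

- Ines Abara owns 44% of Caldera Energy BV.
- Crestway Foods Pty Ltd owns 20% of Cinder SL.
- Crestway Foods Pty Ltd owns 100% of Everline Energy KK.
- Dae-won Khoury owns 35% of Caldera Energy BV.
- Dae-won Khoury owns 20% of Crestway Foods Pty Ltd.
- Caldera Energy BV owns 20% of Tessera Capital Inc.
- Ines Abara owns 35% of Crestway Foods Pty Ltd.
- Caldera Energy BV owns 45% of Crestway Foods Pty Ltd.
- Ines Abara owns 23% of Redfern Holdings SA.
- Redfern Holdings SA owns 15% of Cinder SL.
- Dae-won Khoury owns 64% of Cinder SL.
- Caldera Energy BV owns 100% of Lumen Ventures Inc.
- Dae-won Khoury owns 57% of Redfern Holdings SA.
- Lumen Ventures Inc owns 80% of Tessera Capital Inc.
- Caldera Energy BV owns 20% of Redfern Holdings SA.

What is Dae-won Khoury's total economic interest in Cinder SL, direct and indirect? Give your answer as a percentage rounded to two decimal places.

Dae-won reaches Cinder along 5 paths.
Via Crestway: 20% × 20% = 4%.
Via Caldera → Crestway: 35% × 45% × 20% = 3.15%.
Via Caldera → Redfern: 35% × 20% × 15% = 1.05%.
Via Redfern: 57% × 15% = 8.55%.
Direct stake: 64% = 64%.
Total: 4% + 3.15% + 1.05% + 8.55% + 64% = 80.75%.

80.75%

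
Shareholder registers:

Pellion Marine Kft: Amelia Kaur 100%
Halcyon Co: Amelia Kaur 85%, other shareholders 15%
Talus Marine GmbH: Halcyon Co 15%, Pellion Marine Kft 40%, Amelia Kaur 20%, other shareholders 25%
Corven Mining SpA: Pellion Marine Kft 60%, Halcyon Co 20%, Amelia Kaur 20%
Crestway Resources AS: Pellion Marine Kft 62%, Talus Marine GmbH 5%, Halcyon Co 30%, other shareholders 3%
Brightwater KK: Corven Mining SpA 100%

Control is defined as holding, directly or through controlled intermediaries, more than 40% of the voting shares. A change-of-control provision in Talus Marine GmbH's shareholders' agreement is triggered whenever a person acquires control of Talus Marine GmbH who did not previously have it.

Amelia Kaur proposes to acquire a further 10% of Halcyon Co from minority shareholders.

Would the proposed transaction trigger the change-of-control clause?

No

The purchase changes only Amelia's holdings, so Amelia is the only person who could newly come to control Talus.
Amelia holds 100% of Pellion, so Amelia controls Pellion.
Amelia holds 85% of Halcyon, so Amelia controls Halcyon.
Halcyon and Pellion and Amelia together hold 15% + 40% + 20% = 75% of Talus, so Amelia controls Talus.
So Amelia already controls Talus before the transaction.
After the purchase, Amelia's direct stake in Halcyon rises to 85% + 10% = 95%.
Amelia controlled Talus already, so this is not a new person acquiring control; every other person's position is unchanged or reduced.
No new person acquires control, so the clause is not triggered.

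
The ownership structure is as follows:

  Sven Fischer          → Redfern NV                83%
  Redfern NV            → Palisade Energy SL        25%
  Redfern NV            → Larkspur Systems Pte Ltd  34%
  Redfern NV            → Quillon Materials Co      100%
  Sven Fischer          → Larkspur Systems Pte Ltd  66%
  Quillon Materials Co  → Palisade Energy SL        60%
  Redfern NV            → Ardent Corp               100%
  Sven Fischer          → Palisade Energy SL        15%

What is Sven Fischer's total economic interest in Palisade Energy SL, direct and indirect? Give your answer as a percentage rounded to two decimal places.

Sven reaches Palisade along 3 paths.
Direct stake: 15% = 15%.
Via Redfern → Quillon: 83% × 100% × 60% = 49.8%.
Via Redfern: 83% × 25% = 20.75%.
Total: 15% + 49.8% + 20.75% = 85.55%.

85.55%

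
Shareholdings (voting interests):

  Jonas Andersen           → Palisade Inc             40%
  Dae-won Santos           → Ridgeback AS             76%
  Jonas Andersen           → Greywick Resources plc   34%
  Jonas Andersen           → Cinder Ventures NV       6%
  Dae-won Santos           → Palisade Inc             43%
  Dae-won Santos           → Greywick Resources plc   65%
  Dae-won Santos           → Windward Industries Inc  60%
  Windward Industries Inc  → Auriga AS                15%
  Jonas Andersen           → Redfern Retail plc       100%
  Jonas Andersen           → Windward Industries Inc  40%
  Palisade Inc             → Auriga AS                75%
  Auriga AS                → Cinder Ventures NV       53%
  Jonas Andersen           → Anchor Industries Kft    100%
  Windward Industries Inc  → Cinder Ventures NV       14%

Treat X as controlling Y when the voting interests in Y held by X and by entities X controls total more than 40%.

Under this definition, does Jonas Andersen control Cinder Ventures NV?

Jonas holds 100% of Redfern, so Jonas controls Redfern.
Jonas holds 100% of Anchor, so Jonas controls Anchor.
In Cinder, Jonas's side holds only 6%, not > 40%.
So Jonas does not control Cinder.

No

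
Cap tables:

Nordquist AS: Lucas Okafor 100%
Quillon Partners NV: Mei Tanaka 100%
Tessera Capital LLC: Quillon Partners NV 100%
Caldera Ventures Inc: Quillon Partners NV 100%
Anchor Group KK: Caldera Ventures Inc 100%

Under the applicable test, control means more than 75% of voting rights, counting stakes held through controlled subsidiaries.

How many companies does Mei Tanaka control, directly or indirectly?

Mei holds 100% of Quillon, so Mei controls Quillon.
Quillon holds 100% of Tessera, so Mei controls Tessera.
Quillon holds 100% of Caldera, so Mei controls Caldera.
Caldera holds 100% of Anchor, so Mei controls Anchor.
No other company's threshold is met.
Mei controls 4 companies.

4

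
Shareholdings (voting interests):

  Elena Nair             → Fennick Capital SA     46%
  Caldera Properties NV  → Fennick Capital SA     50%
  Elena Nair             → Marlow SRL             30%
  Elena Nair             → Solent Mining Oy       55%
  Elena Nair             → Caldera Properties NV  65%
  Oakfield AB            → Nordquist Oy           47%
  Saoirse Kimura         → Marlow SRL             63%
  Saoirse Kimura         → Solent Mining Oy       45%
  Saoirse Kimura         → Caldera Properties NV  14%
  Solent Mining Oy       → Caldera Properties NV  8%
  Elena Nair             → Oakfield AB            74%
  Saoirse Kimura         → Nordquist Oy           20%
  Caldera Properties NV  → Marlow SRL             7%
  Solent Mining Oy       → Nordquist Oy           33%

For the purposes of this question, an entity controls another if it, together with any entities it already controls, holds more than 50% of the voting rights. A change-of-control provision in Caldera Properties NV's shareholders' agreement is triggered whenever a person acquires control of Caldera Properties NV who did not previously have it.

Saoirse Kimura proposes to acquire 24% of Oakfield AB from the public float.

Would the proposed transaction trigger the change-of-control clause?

The purchase changes only Saoirse's holdings, so Saoirse is the only person who could newly come to control Caldera.
Saoirse holds 63% of Marlow, so Saoirse controls Marlow.
In Caldera, Saoirse's side holds only 14%, not > 50%.
So before the transaction, Saoirse does not control Caldera.
After the purchase, Saoirse holds 24% of Oakfield directly.
Saoirse's side now holds 24% of Oakfield, not > 50%, so Saoirse still does not control Oakfield.
After the transaction, Saoirse's side holds 14% of Caldera, not > 50%, so Saoirse still does not control Caldera.
No new person acquires control, so the clause is not triggered.

No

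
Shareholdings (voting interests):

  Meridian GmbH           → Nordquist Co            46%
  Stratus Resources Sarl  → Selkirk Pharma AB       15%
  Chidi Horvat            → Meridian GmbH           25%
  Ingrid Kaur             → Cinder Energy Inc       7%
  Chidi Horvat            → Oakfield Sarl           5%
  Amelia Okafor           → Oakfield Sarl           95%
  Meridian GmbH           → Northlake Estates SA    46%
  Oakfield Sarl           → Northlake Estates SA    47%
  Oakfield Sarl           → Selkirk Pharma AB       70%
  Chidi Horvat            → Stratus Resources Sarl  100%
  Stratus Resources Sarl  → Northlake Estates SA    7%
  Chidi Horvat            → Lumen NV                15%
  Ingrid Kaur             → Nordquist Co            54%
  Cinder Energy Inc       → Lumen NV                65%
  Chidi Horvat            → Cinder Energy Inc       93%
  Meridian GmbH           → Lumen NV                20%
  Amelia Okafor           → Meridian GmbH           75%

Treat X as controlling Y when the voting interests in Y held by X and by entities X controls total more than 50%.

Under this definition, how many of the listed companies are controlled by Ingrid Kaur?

Ingrid holds 54% of Nordquist, so Ingrid controls Nordquist.
No other company's threshold is met.
Ingrid controls 1 company.

1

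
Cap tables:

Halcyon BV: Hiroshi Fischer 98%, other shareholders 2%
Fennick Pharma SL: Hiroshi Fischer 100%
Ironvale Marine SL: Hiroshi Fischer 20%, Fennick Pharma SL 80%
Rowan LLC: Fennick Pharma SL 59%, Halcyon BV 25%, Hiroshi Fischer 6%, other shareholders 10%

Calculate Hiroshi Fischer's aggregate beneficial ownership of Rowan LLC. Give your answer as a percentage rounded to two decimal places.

Hiroshi reaches Rowan along 3 paths.
Via Fennick: 100% × 59% = 59%.
Via Halcyon: 98% × 25% = 24.5%.
Direct stake: 6% = 6%.
Total: 59% + 24.5% + 6% = 89.5%.
Rounded: 89.50%.

89.50%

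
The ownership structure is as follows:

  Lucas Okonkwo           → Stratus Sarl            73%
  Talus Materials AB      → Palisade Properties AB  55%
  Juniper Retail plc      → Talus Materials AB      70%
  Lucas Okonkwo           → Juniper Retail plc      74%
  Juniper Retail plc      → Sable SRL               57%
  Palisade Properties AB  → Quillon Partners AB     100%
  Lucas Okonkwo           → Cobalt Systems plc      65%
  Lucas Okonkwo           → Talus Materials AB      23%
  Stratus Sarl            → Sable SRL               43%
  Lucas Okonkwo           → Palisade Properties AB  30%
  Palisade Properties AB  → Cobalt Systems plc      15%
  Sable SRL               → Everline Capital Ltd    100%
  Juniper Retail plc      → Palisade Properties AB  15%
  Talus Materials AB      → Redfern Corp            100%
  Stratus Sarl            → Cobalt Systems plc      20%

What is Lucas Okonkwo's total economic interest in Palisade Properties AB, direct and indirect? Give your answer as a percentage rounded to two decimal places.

82.24%

Lucas reaches Palisade along 4 paths.
Direct stake: 30% = 30%.
Via Juniper: 74% × 15% = 11.1%.
Via Talus: 23% × 55% = 12.65%.
Via Juniper → Talus: 74% × 70% × 55% = 28.49%.
Total: 30% + 11.1% + 12.65% + 28.49% = 82.24%.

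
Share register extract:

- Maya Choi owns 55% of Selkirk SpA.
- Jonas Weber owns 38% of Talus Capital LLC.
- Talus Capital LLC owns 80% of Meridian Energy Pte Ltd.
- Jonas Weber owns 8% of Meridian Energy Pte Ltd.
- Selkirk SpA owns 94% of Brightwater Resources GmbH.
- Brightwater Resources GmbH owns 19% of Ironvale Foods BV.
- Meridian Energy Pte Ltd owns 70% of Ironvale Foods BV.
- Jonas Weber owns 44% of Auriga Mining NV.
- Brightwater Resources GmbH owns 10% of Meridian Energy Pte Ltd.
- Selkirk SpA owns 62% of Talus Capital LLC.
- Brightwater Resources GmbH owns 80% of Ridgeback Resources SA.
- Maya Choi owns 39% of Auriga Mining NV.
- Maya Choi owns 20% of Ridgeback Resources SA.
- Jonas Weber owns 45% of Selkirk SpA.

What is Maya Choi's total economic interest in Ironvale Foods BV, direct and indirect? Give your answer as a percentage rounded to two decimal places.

Maya reaches Ironvale along 3 paths.
Via Selkirk → Brightwater: 55% × 94% × 19% = 9.823%.
Via Selkirk → Brightwater → Meridian: 55% × 94% × 10% × 70% = 3.619%.
Via Selkirk → Talus → Meridian: 55% × 62% × 80% × 70% = 19.096%.
Total: 9.823% + 3.619% + 19.096% = 32.538%.
Rounded: 32.54%.

32.54%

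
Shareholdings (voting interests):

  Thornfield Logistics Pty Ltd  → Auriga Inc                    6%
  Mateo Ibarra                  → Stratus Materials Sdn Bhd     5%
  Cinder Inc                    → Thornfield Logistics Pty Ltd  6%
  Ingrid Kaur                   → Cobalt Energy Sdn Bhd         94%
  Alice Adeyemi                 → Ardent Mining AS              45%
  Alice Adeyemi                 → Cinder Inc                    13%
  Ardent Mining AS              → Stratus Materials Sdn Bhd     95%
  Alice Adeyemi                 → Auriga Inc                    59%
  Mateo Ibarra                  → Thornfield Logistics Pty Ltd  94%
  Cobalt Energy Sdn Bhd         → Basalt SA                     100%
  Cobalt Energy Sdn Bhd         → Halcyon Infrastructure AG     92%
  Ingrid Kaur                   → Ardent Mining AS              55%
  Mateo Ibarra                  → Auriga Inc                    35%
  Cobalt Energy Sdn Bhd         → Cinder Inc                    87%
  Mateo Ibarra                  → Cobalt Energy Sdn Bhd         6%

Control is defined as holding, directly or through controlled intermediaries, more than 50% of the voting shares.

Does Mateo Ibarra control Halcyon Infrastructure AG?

Mateo holds 94% of Thornfield, so Mateo controls Thornfield.
Neither Mateo nor any entity Mateo controls holds any voting interest in Halcyon.
So Mateo does not control Halcyon.

No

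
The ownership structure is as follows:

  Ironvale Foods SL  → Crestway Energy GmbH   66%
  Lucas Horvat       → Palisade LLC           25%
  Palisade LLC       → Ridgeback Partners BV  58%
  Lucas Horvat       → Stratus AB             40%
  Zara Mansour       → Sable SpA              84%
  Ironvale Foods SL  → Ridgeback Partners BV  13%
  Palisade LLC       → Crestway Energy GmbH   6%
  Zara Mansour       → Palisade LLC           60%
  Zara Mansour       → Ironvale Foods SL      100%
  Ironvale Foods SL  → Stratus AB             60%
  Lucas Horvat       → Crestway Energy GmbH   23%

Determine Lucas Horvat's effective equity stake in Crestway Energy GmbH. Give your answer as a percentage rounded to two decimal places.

Lucas reaches Crestway along 2 paths.
Via Palisade: 25% × 6% = 1.5%.
Direct stake: 23% = 23%.
Total: 1.5% + 23% = 24.5%.
Rounded: 24.50%.

24.50%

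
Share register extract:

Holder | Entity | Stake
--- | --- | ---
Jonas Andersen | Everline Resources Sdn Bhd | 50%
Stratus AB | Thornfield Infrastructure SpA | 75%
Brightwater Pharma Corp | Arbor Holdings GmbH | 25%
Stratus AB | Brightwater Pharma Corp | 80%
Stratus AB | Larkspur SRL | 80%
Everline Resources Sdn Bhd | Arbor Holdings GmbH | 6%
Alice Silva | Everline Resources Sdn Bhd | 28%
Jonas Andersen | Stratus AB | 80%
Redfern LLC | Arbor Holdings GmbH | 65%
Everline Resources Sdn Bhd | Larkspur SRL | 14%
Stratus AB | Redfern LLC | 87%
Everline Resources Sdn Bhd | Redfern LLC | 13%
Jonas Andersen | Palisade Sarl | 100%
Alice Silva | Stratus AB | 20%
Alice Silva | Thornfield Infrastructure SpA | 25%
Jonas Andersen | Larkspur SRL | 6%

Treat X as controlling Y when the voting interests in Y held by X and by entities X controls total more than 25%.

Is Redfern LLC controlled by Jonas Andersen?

Yes

Jonas holds 80% of Stratus, so Jonas controls Stratus.
Jonas holds 50% of Everline, so Jonas controls Everline.
Stratus and Everline together hold 87% + 13% = 100% of Redfern, so Jonas controls Redfern.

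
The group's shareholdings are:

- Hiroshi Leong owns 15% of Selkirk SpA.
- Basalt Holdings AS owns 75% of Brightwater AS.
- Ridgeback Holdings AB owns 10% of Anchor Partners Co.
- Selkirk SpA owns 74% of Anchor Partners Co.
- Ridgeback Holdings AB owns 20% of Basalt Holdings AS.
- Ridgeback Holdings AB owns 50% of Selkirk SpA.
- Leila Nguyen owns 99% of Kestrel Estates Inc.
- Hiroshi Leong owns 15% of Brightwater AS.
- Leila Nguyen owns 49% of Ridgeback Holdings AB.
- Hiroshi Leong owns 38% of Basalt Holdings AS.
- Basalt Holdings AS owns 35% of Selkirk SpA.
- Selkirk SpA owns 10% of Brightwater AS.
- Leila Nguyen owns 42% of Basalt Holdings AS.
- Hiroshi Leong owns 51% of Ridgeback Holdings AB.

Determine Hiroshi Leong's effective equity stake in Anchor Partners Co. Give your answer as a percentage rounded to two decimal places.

Hiroshi reaches Anchor along 5 paths.
Via Basalt → Selkirk: 38% × 35% × 74% = 9.842%.
Via Ridgeback → Basalt → Selkirk: 51% × 20% × 35% × 74% = 2.6418%.
Via Ridgeback → Selkirk: 51% × 50% × 74% = 18.87%.
Via Selkirk: 15% × 74% = 11.1%.
Via Ridgeback: 51% × 10% = 5.1%.
Total: 9.842% + 2.6418% + 18.87% + 11.1% + 5.1% = 47.5538%.
Rounded: 47.55%.

47.55%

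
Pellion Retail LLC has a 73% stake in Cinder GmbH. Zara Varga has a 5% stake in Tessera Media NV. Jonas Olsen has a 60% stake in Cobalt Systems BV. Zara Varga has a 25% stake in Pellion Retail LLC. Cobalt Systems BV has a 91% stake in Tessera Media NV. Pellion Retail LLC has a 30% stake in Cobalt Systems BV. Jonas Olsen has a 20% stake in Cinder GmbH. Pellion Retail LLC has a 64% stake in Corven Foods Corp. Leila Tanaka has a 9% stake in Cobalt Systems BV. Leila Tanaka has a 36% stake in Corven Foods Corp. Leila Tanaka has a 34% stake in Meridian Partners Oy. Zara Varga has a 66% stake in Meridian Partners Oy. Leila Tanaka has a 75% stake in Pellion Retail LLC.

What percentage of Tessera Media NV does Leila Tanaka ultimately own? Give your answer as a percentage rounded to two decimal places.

28.67%

Leila reaches Tessera along 2 paths.
Via Cobalt: 9% × 91% = 8.19%.
Via Pellion → Cobalt: 75% × 30% × 91% = 20.475%.
Total: 8.19% + 20.475% = 28.665%.
Rounded: 28.67%.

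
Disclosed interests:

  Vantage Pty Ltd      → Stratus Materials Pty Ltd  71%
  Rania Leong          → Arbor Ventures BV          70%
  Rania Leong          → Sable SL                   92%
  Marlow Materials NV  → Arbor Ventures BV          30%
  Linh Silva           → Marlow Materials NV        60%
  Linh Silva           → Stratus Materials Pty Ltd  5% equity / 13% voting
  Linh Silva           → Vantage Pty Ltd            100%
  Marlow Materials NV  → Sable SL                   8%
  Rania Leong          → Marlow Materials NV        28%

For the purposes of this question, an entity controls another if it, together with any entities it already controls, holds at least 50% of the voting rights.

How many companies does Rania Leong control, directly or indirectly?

2

Rania holds 70% of Arbor, so Rania controls Arbor.
Rania holds 92% of Sable, so Rania controls Sable.
No other company's threshold is met.
Rania controls 2 companies.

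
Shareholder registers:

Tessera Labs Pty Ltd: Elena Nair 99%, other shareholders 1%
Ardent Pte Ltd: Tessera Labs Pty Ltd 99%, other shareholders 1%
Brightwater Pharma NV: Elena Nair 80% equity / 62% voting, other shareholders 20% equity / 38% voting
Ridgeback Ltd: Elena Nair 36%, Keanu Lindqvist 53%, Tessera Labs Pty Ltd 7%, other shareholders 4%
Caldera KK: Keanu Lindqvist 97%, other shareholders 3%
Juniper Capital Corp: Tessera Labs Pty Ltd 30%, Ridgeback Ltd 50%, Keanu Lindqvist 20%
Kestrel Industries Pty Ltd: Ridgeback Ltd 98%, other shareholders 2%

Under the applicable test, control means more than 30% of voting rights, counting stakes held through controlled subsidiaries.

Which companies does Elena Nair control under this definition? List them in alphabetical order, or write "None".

Ardent Pte Ltd, Brightwater Pharma NV, Juniper Capital Corp, Kestrel Industries Pty Ltd, Ridgeback Ltd, Tessera Labs Pty Ltd

Elena holds 99% of Tessera, so Elena controls Tessera.
Tessera holds 99% of Ardent, so Elena controls Ardent.
Elena holds 62% of Brightwater, so Elena controls Brightwater.
Elena and Tessera together hold 36% + 7% = 43% of Ridgeback, so Elena controls Ridgeback.
Tessera and Ridgeback together hold 30% + 50% = 80% of Juniper, so Elena controls Juniper.
Ridgeback holds 98% of Kestrel, so Elena controls Kestrel.
No other company's threshold is met.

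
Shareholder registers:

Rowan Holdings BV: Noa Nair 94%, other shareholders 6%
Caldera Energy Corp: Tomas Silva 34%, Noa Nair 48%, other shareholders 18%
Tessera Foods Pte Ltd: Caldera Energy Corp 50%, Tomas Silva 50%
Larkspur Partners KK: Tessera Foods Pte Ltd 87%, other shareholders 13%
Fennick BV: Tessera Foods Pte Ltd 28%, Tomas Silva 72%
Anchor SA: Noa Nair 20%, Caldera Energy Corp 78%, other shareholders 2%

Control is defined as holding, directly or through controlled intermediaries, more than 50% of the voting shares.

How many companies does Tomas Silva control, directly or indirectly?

Tomas holds 72% of Fennick, so Tomas controls Fennick.
No other company's threshold is met.
Tomas controls 1 company.

1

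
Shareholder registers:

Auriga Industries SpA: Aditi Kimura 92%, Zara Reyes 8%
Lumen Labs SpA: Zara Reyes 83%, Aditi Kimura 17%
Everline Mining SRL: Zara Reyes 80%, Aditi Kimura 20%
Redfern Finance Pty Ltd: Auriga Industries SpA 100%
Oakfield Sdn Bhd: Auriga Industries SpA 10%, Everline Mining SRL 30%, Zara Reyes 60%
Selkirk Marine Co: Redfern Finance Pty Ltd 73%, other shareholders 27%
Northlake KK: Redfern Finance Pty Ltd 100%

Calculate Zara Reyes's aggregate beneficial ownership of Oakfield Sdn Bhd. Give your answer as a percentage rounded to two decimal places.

84.80%

Zara reaches Oakfield along 3 paths.
Via Auriga: 8% × 10% = 0.8%.
Via Everline: 80% × 30% = 24%.
Direct stake: 60% = 60%.
Total: 0.8% + 24% + 60% = 84.8%.
Rounded: 84.80%.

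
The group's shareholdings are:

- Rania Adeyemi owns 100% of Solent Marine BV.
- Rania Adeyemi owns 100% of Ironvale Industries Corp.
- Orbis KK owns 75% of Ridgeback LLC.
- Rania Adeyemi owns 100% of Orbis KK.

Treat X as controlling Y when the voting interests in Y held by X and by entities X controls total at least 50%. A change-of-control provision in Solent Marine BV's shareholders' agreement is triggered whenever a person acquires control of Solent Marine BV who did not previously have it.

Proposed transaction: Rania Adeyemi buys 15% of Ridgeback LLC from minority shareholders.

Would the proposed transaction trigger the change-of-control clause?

The purchase changes only Rania's holdings, so Rania is the only person who could newly come to control Solent.
Rania holds 100% of Solent, so Rania controls Solent.
So Rania already controls Solent before the transaction.
After the purchase, Rania holds 15% of Ridgeback directly.
Rania controlled Solent already, so this is not a new person acquiring control; every other person's position is unchanged or reduced.
No new person acquires control, so the clause is not triggered.

No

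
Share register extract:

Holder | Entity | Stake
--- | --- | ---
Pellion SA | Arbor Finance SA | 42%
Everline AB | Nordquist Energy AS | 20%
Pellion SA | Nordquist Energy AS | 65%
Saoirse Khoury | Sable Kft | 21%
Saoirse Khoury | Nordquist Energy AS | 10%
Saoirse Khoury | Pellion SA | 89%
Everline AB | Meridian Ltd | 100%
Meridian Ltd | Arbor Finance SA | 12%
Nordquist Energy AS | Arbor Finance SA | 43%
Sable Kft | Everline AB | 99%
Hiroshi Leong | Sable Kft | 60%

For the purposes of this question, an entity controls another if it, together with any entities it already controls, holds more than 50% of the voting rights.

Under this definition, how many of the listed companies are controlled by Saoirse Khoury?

3

Saoirse holds 89% of Pellion, so Saoirse controls Pellion.
Pellion and Saoirse together hold 65% + 10% = 75% of Nordquist, so Saoirse controls Nordquist.
Pellion and Nordquist together hold 42% + 43% = 85% of Arbor, so Saoirse controls Arbor.
No other company's threshold is met.
Saoirse controls 3 companies.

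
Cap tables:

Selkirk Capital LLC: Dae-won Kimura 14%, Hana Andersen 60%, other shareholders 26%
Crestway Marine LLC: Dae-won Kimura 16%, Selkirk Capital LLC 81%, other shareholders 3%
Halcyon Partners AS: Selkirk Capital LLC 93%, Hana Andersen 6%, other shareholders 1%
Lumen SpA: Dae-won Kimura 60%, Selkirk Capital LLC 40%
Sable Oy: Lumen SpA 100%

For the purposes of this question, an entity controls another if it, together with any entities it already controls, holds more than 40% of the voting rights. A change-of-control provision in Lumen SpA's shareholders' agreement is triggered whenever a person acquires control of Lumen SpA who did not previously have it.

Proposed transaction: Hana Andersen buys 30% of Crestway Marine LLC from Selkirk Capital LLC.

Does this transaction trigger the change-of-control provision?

No

The purchase adds only to Hana's holdings (Selkirk's stake shrinks), so Hana is the only person who could newly come to control Lumen.
Hana holds 60% of Selkirk, so Hana controls Selkirk.
Selkirk holds 81% of Crestway, so Hana controls Crestway.
Selkirk and Hana together hold 93% + 6% = 99% of Halcyon, so Hana controls Halcyon.
In Lumen, Hana's side holds only 40%, not > 40%.
So before the transaction, Hana does not control Lumen.
After the purchase, Hana holds 30% of Crestway directly, and Selkirk's stake falls to 51%.
Selkirk and Hana together hold 51% + 30% = 81% of Crestway, so Hana controls Crestway.
After the transaction, Hana's side holds 40% of Lumen, not > 40%, so Hana still does not control Lumen.
No new person acquires control, so the clause is not triggered.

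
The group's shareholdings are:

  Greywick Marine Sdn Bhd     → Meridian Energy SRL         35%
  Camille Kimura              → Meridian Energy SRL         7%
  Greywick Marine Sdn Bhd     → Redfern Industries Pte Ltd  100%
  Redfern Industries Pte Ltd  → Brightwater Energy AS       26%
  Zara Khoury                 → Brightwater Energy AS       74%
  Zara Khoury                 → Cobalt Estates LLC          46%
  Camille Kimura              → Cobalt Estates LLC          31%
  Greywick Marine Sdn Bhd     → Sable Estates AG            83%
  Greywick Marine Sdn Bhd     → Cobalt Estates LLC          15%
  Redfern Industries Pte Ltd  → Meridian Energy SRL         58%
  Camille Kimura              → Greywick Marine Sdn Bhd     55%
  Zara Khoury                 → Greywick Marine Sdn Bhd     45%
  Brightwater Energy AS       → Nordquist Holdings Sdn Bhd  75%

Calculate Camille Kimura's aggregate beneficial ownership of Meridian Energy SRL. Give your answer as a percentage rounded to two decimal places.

Camille reaches Meridian along 3 paths.
Via Greywick: 55% × 35% = 19.25%.
Via Greywick → Redfern: 55% × 100% × 58% = 31.9%.
Direct stake: 7% = 7%.
Total: 19.25% + 31.9% + 7% = 58.15%.

58.15%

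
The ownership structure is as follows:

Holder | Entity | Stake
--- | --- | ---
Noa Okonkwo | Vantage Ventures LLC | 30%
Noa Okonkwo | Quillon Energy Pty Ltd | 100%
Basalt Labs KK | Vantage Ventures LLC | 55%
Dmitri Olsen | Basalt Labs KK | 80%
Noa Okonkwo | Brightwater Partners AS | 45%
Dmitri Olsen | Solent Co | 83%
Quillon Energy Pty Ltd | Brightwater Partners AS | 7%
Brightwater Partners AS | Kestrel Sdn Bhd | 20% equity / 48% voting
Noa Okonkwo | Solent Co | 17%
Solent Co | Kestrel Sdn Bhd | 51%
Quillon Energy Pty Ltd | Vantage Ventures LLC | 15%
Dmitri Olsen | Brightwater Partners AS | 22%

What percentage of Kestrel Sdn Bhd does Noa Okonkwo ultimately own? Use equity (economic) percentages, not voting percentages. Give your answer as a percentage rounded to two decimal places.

Noa reaches Kestrel along 3 paths.
Via Quillon → Brightwater: 100% × 7% × 20% = 1.4%.
Via Brightwater: 45% × 20% = 9%.
Via Solent: 17% × 51% = 8.67%.
Total: 1.4% + 9% + 8.67% = 19.07%.

19.07%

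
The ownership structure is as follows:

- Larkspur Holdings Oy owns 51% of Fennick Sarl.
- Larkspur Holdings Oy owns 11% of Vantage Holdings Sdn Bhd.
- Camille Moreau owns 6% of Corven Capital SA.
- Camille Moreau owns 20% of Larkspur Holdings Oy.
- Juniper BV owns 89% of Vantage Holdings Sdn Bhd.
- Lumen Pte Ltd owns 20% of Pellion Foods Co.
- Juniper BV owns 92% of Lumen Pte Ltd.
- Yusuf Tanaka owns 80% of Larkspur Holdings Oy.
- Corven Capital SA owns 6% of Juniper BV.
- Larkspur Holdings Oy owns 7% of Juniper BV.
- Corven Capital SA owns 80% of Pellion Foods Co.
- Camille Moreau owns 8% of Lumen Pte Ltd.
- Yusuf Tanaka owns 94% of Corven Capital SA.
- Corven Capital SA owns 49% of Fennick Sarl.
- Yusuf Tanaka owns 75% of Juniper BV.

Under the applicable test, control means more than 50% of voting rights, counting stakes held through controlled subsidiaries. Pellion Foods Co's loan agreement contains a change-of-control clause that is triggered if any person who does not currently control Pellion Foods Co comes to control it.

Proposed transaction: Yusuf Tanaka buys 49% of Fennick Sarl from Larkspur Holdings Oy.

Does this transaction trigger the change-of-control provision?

No

The purchase adds only to Yusuf's holdings (Larkspur's stake shrinks), so Yusuf is the only person who could newly come to control Pellion.
Yusuf holds 80% of Larkspur, so Yusuf controls Larkspur.
Yusuf holds 94% of Corven, so Yusuf controls Corven.
Larkspur and Yusuf and Corven together hold 7% + 75% + 6% = 88% of Juniper, so Yusuf controls Juniper.
Juniper holds 92% of Lumen, so Yusuf controls Lumen.
Corven and Lumen together hold 80% + 20% = 100% of Pellion, so Yusuf controls Pellion.
So Yusuf already controls Pellion before the transaction.
After the purchase, Yusuf holds 49% of Fennick directly, and Larkspur's stake falls to 2%.
Yusuf controlled Pellion already, so this is not a new person acquiring control; every other person's position is unchanged or reduced.
No new person acquires control, so the clause is not triggered.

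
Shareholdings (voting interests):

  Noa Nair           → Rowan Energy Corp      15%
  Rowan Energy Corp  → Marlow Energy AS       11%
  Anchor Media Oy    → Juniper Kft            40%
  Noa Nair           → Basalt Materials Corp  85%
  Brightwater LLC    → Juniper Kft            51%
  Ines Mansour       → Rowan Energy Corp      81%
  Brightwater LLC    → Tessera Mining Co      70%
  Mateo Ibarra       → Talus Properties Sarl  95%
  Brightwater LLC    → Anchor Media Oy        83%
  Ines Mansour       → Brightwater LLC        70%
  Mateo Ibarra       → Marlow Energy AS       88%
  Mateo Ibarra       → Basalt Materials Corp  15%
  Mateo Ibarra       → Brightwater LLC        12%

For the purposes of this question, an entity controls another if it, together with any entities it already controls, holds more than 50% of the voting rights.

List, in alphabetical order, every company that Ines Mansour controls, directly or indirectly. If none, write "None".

Anchor Media Oy, Brightwater LLC, Juniper Kft, Rowan Energy Corp, Tessera Mining Co

Ines holds 70% of Brightwater, so Ines controls Brightwater.
Brightwater holds 83% of Anchor, so Ines controls Anchor.
Ines holds 81% of Rowan, so Ines controls Rowan.
Brightwater holds 70% of Tessera, so Ines controls Tessera.
Anchor and Brightwater together hold 40% + 51% = 91% of Juniper, so Ines controls Juniper.
No other company's threshold is met.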